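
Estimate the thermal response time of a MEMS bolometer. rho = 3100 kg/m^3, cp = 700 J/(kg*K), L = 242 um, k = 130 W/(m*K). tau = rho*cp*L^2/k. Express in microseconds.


Step 1: Convert L to m: L = 242e-6 m
Step 2: L^2 = (242e-6)^2 = 5.8564e-08 m^2
Step 3: tau = 3100 * 700 * 5.8564e-08 / 130 = 9.7756831e-04 s
Step 4: Convert to microseconds (multiply by 1e6).
tau = 977.568 us


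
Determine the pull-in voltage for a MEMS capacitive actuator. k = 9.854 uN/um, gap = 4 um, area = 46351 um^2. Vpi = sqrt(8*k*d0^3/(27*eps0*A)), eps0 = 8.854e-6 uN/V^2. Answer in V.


Step 1: Compute numerator: 8 * k * d0^3 = 8 * 9.854 * 4^3 = 5045.248
Step 2: Compute denominator: 27 * eps0 * A = 27 * 8.854e-6 * 46351 = 11.080577
Step 3: Vpi = sqrt(5045.248 / 11.080577)
Vpi = 21.34 V


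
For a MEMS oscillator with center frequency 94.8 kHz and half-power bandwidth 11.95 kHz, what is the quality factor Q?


Step 1: Q = f0 / bandwidth
Step 2: Q = 94.8 / 11.95
Q = 7.9


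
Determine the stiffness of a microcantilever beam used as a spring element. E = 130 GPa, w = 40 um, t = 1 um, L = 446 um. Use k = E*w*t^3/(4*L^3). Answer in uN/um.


Step 1: Convert E to consistent units (1 GPa = 1000 uN/um^2).
E = 130 GPa = 130000 uN/um^2
Step 2: Compute t^3 = 1^3 = 1
Step 3: Compute L^3 = 446^3 = 88716536
Step 4: k = 130000 * 40 * 1 / (4 * 88716536)
k = 0.0147 uN/um


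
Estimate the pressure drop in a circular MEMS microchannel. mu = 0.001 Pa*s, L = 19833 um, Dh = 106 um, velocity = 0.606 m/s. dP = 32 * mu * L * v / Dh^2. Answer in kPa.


Step 1: Convert to SI: L = 19833e-6 m, Dh = 106e-6 m
Step 2: dP = 32 * 0.001 * 19833e-6 * 0.606 / (106e-6)^2
Step 3: dP = 34229.40 Pa
Step 4: Convert to kPa: dP = 34.23 kPa


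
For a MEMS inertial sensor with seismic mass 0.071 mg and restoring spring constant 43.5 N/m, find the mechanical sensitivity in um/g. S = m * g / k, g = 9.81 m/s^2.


Step 1: Convert mass: m = 0.071 mg = 7.10e-08 kg
Step 2: S = m * g / k = 7.10e-08 * 9.81 / 43.5
Step 3: S = 1.60e-08 m/g
Step 4: Convert to um/g: S = 0.016 um/g


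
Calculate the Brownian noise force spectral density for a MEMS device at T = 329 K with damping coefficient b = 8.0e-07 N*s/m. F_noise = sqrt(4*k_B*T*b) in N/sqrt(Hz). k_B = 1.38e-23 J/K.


Step 1: Compute 4 * k_B * T * b
= 4 * 1.38e-23 * 329 * 8.0e-07
= 1.4529e-26 N^2/Hz
Step 2: F_noise = sqrt(1.4529e-26)
F_noise = 1.21e-13 N/sqrt(Hz)


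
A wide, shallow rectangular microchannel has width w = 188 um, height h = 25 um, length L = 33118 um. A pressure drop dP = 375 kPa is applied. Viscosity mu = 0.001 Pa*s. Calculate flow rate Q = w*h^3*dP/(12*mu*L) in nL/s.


Step 1: Convert all dimensions to SI (meters).
w = 188e-6 m, h = 25e-6 m, L = 33118e-6 m, dP = 375e3 Pa
Step 2: Q = w * h^3 * dP / (12 * mu * L)
Q = 188e-6 * (25e-6)^3 * 375e3 / (12 * 0.001 * 33118e-6) = 2.77181216e-09 m^3/s
Step 3: Convert Q from m^3/s to nL/s (1 m^3 = 1e12 nL, so multiply by 1e12).
Q = 2771.812 nL/s


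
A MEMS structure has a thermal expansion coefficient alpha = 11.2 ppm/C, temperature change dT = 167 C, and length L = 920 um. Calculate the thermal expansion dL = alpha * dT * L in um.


Step 1: Convert CTE: alpha = 11.2 ppm/C = 11.2e-6 /C
Step 2: dL = 11.2e-6 * 167 * 920
dL = 1.7208 um


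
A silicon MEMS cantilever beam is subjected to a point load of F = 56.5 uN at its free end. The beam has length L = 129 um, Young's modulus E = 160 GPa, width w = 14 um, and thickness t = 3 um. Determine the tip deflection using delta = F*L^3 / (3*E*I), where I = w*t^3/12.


Step 1: Calculate the second moment of area.
I = w * t^3 / 12 = 14 * 3^3 / 12 = 31.5 um^4
Step 2: Convert E to consistent units (1 GPa = 1000 uN/um^2).
E = 160 GPa = 160000 uN/um^2
Step 3: Calculate tip deflection.
delta = F * L^3 / (3 * E * I)
delta = 56.5 * 129^3 / (3 * 160000 * 31.5)
delta = 8.0217 um


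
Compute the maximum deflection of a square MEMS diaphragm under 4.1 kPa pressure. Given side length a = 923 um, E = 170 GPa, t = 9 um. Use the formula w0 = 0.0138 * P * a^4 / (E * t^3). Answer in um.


Step 1: Convert pressure to compatible units (E is in GPa, so P in GPa).
P = 4.1 kPa = 4.1e-6 GPa
Step 2: Compute numerator: 0.0138 * P * a^4.
a^4 = 923^4 = 725783021041
numerator = 0.0138 * 4.1e-6 * 725783021041 = 4.10648e+04
Step 3: Compute denominator: E * t^3 = 170 * 9^3 = 123930
Step 4: w0 = numerator / denominator = 4.10648e+04 / 123930 = 0.3314 um


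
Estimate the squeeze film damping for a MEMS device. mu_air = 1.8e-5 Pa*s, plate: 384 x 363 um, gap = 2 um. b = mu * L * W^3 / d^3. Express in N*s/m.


Step 1: Convert to SI.
L = 384e-6 m, W = 363e-6 m, d = 2e-6 m
Step 2: W^3 = (363e-6)^3 = 4.78e-11 m^3
Step 3: d^3 = (2e-6)^3 = 8.00e-18 m^3
Step 4: b = 1.8e-5 * 384e-6 * 4.78e-11 / 8.00e-18
b = 4.13e-02 N*s/m


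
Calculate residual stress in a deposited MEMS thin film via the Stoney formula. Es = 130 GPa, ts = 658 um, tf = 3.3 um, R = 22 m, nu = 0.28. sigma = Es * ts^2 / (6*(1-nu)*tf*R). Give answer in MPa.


Step 1: Compute numerator: Es * ts^2 = 130 * 658^2 = 56285320 (GPa*um^2)
Step 2: Compute denominator (R in um): 6*(1-nu)*tf*R = 6*0.72*3.3*22e6 = 313632000.0 (um^2)
Step 3: sigma (GPa) = 56285320 / 313632000.0 = 1.79463e-01 GPa
Step 4: Convert to MPa (x1000): sigma = 179.5 MPa


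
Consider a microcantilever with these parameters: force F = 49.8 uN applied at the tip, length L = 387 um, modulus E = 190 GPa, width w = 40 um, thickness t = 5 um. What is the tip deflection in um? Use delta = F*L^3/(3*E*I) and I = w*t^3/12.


Step 1: Calculate the second moment of area.
I = w * t^3 / 12 = 40 * 5^3 / 12 = 416.6667 um^4
Step 2: Convert E to consistent units (1 GPa = 1000 uN/um^2).
E = 190 GPa = 190000 uN/um^2
Step 3: Calculate tip deflection.
delta = F * L^3 / (3 * E * I)
delta = 49.8 * 387^3 / (3 * 190000 * 416.6667)
delta = 12.1534 um


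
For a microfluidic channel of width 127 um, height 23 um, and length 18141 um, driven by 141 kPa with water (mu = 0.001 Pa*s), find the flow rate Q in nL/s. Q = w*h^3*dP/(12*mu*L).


Step 1: Convert all dimensions to SI (meters).
w = 127e-6 m, h = 23e-6 m, L = 18141e-6 m, dP = 141e3 Pa
Step 2: Q = w * h^3 * dP / (12 * mu * L)
Q = 127e-6 * (23e-6)^3 * 141e3 / (12 * 0.001 * 18141e-6) = 1.0008382e-09 m^3/s
Step 3: Convert Q from m^3/s to nL/s (1 m^3 = 1e12 nL, so multiply by 1e12).
Q = 1000.838 nL/s


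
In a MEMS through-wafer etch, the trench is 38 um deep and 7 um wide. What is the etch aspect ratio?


Step 1: AR = depth / width
Step 2: AR = 38 / 7
AR = 5.4


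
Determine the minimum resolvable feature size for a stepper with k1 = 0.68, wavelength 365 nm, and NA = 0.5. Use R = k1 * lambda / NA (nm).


Step 1: Identify values: k1 = 0.68, lambda = 365 nm, NA = 0.5
Step 2: R = k1 * lambda / NA
R = 0.68 * 365 / 0.5
R = 496.4 nm


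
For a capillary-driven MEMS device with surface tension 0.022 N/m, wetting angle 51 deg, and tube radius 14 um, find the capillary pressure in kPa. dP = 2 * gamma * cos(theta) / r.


Step 1: cos(51 deg) = 0.6293
Step 2: Convert r to m: r = 14e-6 m
Step 3: dP = 2 * 0.022 * 0.6293 / 14e-6 = 1977.8 Pa
Step 4: Convert Pa to kPa (divide by 1000).
dP = 1.98 kPa


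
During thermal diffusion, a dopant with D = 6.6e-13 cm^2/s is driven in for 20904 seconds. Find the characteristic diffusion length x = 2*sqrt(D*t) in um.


Step 1: Compute D*t = 6.6e-13 * 20904 = 1.379664e-08 cm^2
Step 2: sqrt(D*t) = 1.17459e-04 cm
Step 3: x = 2 * 1.17459e-04 cm = 2.34918e-04 cm
Step 4: Convert to um (1 cm = 1e4 um): x = 2.349 um


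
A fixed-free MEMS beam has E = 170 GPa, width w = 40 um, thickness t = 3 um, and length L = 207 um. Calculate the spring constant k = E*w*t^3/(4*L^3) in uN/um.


Step 1: Convert E to consistent units (1 GPa = 1000 uN/um^2).
E = 170 GPa = 170000 uN/um^2
Step 2: Compute t^3 = 3^3 = 27
Step 3: Compute L^3 = 207^3 = 8869743
Step 4: k = 170000 * 40 * 27 / (4 * 8869743)
k = 5.1749 uN/um


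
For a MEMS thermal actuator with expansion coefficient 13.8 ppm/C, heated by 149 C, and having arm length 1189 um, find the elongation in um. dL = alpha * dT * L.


Step 1: Convert CTE: alpha = 13.8 ppm/C = 13.8e-6 /C
Step 2: dL = 13.8e-6 * 149 * 1189
dL = 2.4448 um


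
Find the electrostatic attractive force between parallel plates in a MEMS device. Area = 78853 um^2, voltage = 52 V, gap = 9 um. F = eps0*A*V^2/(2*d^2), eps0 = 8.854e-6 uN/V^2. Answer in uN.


Step 1: Identify parameters.
eps0 = 8.854e-6 uN/V^2, A = 78853 um^2, V = 52 V, d = 9 um
Step 2: Compute V^2 = 52^2 = 2704
Step 3: Compute d^2 = 9^2 = 81
Step 4: F = 0.5 * 8.854e-6 * 78853 * 2704 / 81
F = 11.653 uN


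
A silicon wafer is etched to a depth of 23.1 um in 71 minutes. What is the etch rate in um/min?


Step 1: Etch rate = depth / time
Step 2: rate = 23.1 / 71
rate = 0.325 um/min


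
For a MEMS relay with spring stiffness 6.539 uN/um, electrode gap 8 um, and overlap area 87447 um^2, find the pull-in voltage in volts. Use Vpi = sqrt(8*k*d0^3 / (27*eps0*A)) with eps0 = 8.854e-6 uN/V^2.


Step 1: Compute numerator: 8 * k * d0^3 = 8 * 6.539 * 8^3 = 26783.744
Step 2: Compute denominator: 27 * eps0 * A = 27 * 8.854e-6 * 87447 = 20.904905
Step 3: Vpi = sqrt(26783.744 / 20.904905)
Vpi = 35.79 V


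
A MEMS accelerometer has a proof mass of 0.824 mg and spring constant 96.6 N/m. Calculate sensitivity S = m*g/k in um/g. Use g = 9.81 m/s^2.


Step 1: Convert mass: m = 0.824 mg = 8.24e-07 kg
Step 2: S = m * g / k = 8.24e-07 * 9.81 / 96.6
Step 3: S = 8.37e-08 m/g
Step 4: Convert to um/g: S = 0.084 um/g


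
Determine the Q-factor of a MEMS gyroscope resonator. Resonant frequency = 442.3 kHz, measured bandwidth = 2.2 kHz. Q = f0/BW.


Step 1: Q = f0 / bandwidth
Step 2: Q = 442.3 / 2.2
Q = 201.0


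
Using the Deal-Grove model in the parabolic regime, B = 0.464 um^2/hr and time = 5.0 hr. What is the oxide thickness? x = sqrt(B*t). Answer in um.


Step 1: Compute B*t = 0.464 * 5.0 = 2.32
Step 2: x = sqrt(2.32)
x = 1.523 um


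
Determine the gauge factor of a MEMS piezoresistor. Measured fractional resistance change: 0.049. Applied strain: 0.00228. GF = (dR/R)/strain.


Step 1: Identify values.
dR/R = 0.049, strain = 0.00228
Step 2: GF = (dR/R) / strain = 0.049 / 0.00228
GF = 21.5


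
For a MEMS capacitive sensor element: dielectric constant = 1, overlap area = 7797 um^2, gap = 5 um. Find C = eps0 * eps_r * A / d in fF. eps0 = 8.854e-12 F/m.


Step 1: Convert area to m^2: A = 7797e-12 m^2
Step 2: Convert gap to m: d = 5e-6 m
Step 3: C = eps0 * eps_r * A / d
C = 8.854e-12 * 1 * 7797e-12 / 5e-6
Step 4: Convert to fF (multiply by 1e15).
C = 13.81 fF


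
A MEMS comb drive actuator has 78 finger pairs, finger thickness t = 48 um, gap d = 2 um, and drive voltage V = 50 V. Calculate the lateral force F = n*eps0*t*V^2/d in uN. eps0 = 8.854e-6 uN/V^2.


Step 1: Parameters: n=78, eps0=8.854e-6 uN/V^2, t=48 um, V=50 V, d=2 um
Step 2: V^2 = 2500
Step 3: F = 78 * 8.854e-6 * 48 * 2500 / 2
F = 41.437 uN


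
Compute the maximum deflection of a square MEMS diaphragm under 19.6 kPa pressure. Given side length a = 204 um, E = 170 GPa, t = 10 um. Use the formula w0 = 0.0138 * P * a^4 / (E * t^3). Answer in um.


Step 1: Convert pressure to compatible units (E is in GPa, so P in GPa).
P = 19.6 kPa = 19.6e-6 GPa
Step 2: Compute numerator: 0.0138 * P * a^4.
a^4 = 204^4 = 1731891456
numerator = 0.0138 * 19.6e-6 * 1731891456 = 4.684e+02
Step 3: Compute denominator: E * t^3 = 170 * 10^3 = 170000
Step 4: w0 = numerator / denominator = 4.684e+02 / 170000 = 0.0028 um


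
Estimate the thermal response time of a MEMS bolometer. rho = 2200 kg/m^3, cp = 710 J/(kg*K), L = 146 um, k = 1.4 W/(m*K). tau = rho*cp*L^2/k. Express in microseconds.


Step 1: Convert L to m: L = 146e-6 m
Step 2: L^2 = (146e-6)^2 = 2.1316e-08 m^2
Step 3: tau = 2200 * 710 * 2.1316e-08 / 1.4 = 2.378256571e-02 s
Step 4: Convert to microseconds (multiply by 1e6).
tau = 23782.566 us


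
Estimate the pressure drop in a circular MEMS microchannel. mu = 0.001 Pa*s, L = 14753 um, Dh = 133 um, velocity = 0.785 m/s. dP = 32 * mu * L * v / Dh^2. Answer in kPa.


Step 1: Convert to SI: L = 14753e-6 m, Dh = 133e-6 m
Step 2: dP = 32 * 0.001 * 14753e-6 * 0.785 / (133e-6)^2
Step 3: dP = 20950.61 Pa
Step 4: Convert to kPa: dP = 20.95 kPa


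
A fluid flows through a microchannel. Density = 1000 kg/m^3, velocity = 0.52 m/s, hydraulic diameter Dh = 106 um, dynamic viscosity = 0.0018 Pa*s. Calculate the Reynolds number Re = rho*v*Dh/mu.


Step 1: Convert Dh to meters: Dh = 106e-6 m
Step 2: Re = rho * v * Dh / mu
Re = 1000 * 0.52 * 106e-6 / 0.0018
Re = 30.622


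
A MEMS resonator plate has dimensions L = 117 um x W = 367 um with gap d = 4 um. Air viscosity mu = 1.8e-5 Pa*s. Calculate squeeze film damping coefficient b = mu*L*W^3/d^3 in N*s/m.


Step 1: Convert to SI.
L = 117e-6 m, W = 367e-6 m, d = 4e-6 m
Step 2: W^3 = (367e-6)^3 = 4.94e-11 m^3
Step 3: d^3 = (4e-6)^3 = 6.40e-17 m^3
Step 4: b = 1.8e-5 * 117e-6 * 4.94e-11 / 6.40e-17
b = 1.63e-03 N*s/m


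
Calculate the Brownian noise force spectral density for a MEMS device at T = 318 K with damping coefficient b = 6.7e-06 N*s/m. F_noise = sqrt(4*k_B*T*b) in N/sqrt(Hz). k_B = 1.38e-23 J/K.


Step 1: Compute 4 * k_B * T * b
= 4 * 1.38e-23 * 318 * 6.7e-06
= 1.1761e-25 N^2/Hz
Step 2: F_noise = sqrt(1.1761e-25)
F_noise = 3.43e-13 N/sqrt(Hz)


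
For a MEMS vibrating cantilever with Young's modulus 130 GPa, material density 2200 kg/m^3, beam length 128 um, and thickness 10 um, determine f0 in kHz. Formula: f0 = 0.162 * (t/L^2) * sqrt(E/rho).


Step 1: Convert units to SI.
t_SI = 10e-6 m, L_SI = 128e-6 m
Step 2: Calculate sqrt(E/rho).
sqrt(130e9 / 2200) = 7687.06 m/s
Step 3: Compute f0.
f0 = 0.162 * 10e-6 / (128e-6)^2 * 7687.06 = 760073.1 Hz = 760.07 kHz


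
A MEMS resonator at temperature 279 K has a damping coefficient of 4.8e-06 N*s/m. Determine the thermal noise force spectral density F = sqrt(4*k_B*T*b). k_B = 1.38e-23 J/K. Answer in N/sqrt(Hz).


Step 1: Compute 4 * k_B * T * b
= 4 * 1.38e-23 * 279 * 4.8e-06
= 7.3924e-26 N^2/Hz
Step 2: F_noise = sqrt(7.3924e-26)
F_noise = 2.72e-13 N/sqrt(Hz)


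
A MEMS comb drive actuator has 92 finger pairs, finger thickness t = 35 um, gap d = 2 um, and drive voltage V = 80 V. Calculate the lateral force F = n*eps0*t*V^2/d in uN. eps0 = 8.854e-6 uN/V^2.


Step 1: Parameters: n=92, eps0=8.854e-6 uN/V^2, t=35 um, V=80 V, d=2 um
Step 2: V^2 = 6400
Step 3: F = 92 * 8.854e-6 * 35 * 6400 / 2
F = 91.232 uN


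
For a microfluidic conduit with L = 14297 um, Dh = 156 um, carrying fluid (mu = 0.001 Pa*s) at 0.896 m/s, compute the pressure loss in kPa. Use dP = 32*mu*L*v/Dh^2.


Step 1: Convert to SI: L = 14297e-6 m, Dh = 156e-6 m
Step 2: dP = 32 * 0.001 * 14297e-6 * 0.896 / (156e-6)^2
Step 3: dP = 16844.33 Pa
Step 4: Convert to kPa: dP = 16.84 kPa


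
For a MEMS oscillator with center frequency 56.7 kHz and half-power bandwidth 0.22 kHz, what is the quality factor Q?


Step 1: Q = f0 / bandwidth
Step 2: Q = 56.7 / 0.22
Q = 257.7


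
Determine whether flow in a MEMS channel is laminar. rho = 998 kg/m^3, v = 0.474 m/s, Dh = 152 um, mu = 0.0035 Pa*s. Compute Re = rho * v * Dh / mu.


Step 1: Convert Dh to meters: Dh = 152e-6 m
Step 2: Re = rho * v * Dh / mu
Re = 998 * 0.474 * 152e-6 / 0.0035
Re = 20.544
Since Re = 20.544 is below ~2300, the flow is laminar.


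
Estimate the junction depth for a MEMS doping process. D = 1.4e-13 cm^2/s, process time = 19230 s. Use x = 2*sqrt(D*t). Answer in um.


Step 1: Compute D*t = 1.4e-13 * 19230 = 2.6922e-09 cm^2
Step 2: sqrt(D*t) = 5.18864e-05 cm
Step 3: x = 2 * 5.18864e-05 cm = 1.037728e-04 cm
Step 4: Convert to um (1 cm = 1e4 um): x = 1.038 um


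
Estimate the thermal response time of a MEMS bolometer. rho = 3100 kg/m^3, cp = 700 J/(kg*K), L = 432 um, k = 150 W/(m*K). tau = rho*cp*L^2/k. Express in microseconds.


Step 1: Convert L to m: L = 432e-6 m
Step 2: L^2 = (432e-6)^2 = 1.86624e-07 m^2
Step 3: tau = 3100 * 700 * 1.86624e-07 / 150 = 2.6998272e-03 s
Step 4: Convert to microseconds (multiply by 1e6).
tau = 2699.827 us


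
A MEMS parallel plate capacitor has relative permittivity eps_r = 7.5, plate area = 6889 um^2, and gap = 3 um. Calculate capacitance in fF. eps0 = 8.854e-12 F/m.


Step 1: Convert area to m^2: A = 6889e-12 m^2
Step 2: Convert gap to m: d = 3e-6 m
Step 3: C = eps0 * eps_r * A / d
C = 8.854e-12 * 7.5 * 6889e-12 / 3e-6
Step 4: Convert to fF (multiply by 1e15).
C = 152.49 fF


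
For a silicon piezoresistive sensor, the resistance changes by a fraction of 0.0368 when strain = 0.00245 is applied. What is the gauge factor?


Step 1: Identify values.
dR/R = 0.0368, strain = 0.00245
Step 2: GF = (dR/R) / strain = 0.0368 / 0.00245
GF = 15.0


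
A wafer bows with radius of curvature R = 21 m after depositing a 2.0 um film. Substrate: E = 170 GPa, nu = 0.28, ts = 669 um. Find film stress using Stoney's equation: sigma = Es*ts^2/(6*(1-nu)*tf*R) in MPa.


Step 1: Compute numerator: Es * ts^2 = 170 * 669^2 = 76085370 (GPa*um^2)
Step 2: Compute denominator (R in um): 6*(1-nu)*tf*R = 6*0.72*2.0*21e6 = 181440000.0 (um^2)
Step 3: sigma (GPa) = 76085370 / 181440000.0 = 4.19342e-01 GPa
Step 4: Convert to MPa (x1000): sigma = 419.3 MPa


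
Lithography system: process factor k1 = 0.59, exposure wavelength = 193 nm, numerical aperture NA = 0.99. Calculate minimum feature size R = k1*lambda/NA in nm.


Step 1: Identify values: k1 = 0.59, lambda = 193 nm, NA = 0.99
Step 2: R = k1 * lambda / NA
R = 0.59 * 193 / 0.99
R = 115.0 nm


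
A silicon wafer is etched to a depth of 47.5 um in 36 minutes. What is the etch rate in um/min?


Step 1: Etch rate = depth / time
Step 2: rate = 47.5 / 36
rate = 1.319 um/min


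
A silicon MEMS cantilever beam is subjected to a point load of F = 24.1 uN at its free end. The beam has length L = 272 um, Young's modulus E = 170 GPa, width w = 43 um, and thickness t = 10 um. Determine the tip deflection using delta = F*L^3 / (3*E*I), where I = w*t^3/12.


Step 1: Calculate the second moment of area.
I = w * t^3 / 12 = 43 * 10^3 / 12 = 3583.3333 um^4
Step 2: Convert E to consistent units (1 GPa = 1000 uN/um^2).
E = 170 GPa = 170000 uN/um^2
Step 3: Calculate tip deflection.
delta = F * L^3 / (3 * E * I)
delta = 24.1 * 272^3 / (3 * 170000 * 3583.3333)
delta = 0.2654 um


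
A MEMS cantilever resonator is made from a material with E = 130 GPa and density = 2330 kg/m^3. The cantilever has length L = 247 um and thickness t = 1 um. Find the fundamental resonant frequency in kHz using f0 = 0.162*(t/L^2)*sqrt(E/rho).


Step 1: Convert units to SI.
t_SI = 1e-6 m, L_SI = 247e-6 m
Step 2: Calculate sqrt(E/rho).
sqrt(130e9 / 2330) = 7469.54 m/s
Step 3: Compute f0.
f0 = 0.162 * 1e-6 / (247e-6)^2 * 7469.54 = 19834.2 Hz = 19.83 kHz


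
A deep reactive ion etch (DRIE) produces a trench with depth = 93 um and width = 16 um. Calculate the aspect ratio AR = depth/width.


Step 1: AR = depth / width
Step 2: AR = 93 / 16
AR = 5.8


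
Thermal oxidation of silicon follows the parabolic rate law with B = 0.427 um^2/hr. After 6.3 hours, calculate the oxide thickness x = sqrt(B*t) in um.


Step 1: Compute B*t = 0.427 * 6.3 = 2.6901
Step 2: x = sqrt(2.6901)
x = 1.64 um


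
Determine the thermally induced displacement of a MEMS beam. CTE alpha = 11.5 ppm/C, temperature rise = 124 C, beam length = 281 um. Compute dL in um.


Step 1: Convert CTE: alpha = 11.5 ppm/C = 11.5e-6 /C
Step 2: dL = 11.5e-6 * 124 * 281
dL = 0.4007 um


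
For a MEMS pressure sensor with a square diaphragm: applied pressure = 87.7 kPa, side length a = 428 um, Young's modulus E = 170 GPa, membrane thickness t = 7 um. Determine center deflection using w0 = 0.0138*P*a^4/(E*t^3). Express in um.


Step 1: Convert pressure to compatible units (E is in GPa, so P in GPa).
P = 87.7 kPa = 87.7e-6 GPa
Step 2: Compute numerator: 0.0138 * P * a^4.
a^4 = 428^4 = 33556377856
numerator = 0.0138 * 87.7e-6 * 33556377856 = 4.06119e+04
Step 3: Compute denominator: E * t^3 = 170 * 7^3 = 58310
Step 4: w0 = numerator / denominator = 4.06119e+04 / 58310 = 0.6965 um


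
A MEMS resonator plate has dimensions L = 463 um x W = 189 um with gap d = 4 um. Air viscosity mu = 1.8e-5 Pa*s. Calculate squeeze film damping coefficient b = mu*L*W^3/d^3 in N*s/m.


Step 1: Convert to SI.
L = 463e-6 m, W = 189e-6 m, d = 4e-6 m
Step 2: W^3 = (189e-6)^3 = 6.75e-12 m^3
Step 3: d^3 = (4e-6)^3 = 6.40e-17 m^3
Step 4: b = 1.8e-5 * 463e-6 * 6.75e-12 / 6.40e-17
b = 8.79e-04 N*s/m


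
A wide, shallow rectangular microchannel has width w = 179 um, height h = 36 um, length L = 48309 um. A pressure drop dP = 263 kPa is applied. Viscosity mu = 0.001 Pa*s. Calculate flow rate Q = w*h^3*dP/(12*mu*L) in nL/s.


Step 1: Convert all dimensions to SI (meters).
w = 179e-6 m, h = 36e-6 m, L = 48309e-6 m, dP = 263e3 Pa
Step 2: Q = w * h^3 * dP / (12 * mu * L)
Q = 179e-6 * (36e-6)^3 * 263e3 / (12 * 0.001 * 48309e-6) = 3.7888463e-09 m^3/s
Step 3: Convert Q from m^3/s to nL/s (1 m^3 = 1e12 nL, so multiply by 1e12).
Q = 3788.846 nL/s


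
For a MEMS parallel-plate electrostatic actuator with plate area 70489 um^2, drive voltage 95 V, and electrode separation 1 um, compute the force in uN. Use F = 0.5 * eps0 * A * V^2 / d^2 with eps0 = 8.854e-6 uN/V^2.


Step 1: Identify parameters.
eps0 = 8.854e-6 uN/V^2, A = 70489 um^2, V = 95 V, d = 1 um
Step 2: Compute V^2 = 95^2 = 9025
Step 3: Compute d^2 = 1^2 = 1
Step 4: F = 0.5 * 8.854e-6 * 70489 * 9025 / 1
F = 2816.295 uN


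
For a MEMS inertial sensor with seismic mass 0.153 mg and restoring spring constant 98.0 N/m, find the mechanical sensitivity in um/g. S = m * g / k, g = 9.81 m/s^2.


Step 1: Convert mass: m = 0.153 mg = 1.53e-07 kg
Step 2: S = m * g / k = 1.53e-07 * 9.81 / 98.0
Step 3: S = 1.53e-08 m/g
Step 4: Convert to um/g: S = 0.015 um/g


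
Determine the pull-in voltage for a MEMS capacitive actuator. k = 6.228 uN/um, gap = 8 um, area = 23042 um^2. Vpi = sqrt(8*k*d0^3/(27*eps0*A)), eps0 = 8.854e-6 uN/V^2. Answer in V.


Step 1: Compute numerator: 8 * k * d0^3 = 8 * 6.228 * 8^3 = 25509.888
Step 2: Compute denominator: 27 * eps0 * A = 27 * 8.854e-6 * 23042 = 5.508374
Step 3: Vpi = sqrt(25509.888 / 5.508374)
Vpi = 68.05 V


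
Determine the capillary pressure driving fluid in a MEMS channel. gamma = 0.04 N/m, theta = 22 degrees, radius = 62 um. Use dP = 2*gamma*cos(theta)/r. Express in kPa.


Step 1: cos(22 deg) = 0.9272
Step 2: Convert r to m: r = 62e-6 m
Step 3: dP = 2 * 0.04 * 0.9272 / 62e-6 = 1196.4 Pa
Step 4: Convert Pa to kPa (divide by 1000).
dP = 1.2 kPa


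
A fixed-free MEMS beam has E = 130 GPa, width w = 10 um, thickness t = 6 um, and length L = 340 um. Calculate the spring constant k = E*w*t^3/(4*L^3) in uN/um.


Step 1: Convert E to consistent units (1 GPa = 1000 uN/um^2).
E = 130 GPa = 130000 uN/um^2
Step 2: Compute t^3 = 6^3 = 216
Step 3: Compute L^3 = 340^3 = 39304000
Step 4: k = 130000 * 10 * 216 / (4 * 39304000)
k = 1.7861 uN/um


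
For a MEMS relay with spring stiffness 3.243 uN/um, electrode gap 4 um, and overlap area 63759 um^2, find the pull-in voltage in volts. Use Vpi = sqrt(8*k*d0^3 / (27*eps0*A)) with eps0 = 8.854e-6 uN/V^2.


Step 1: Compute numerator: 8 * k * d0^3 = 8 * 3.243 * 4^3 = 1660.416
Step 2: Compute denominator: 27 * eps0 * A = 27 * 8.854e-6 * 63759 = 15.242099
Step 3: Vpi = sqrt(1660.416 / 15.242099)
Vpi = 10.44 V


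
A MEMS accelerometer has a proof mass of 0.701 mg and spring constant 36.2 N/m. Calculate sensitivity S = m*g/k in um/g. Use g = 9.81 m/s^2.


Step 1: Convert mass: m = 0.701 mg = 7.01e-07 kg
Step 2: S = m * g / k = 7.01e-07 * 9.81 / 36.2
Step 3: S = 1.90e-07 m/g
Step 4: Convert to um/g: S = 0.19 um/g


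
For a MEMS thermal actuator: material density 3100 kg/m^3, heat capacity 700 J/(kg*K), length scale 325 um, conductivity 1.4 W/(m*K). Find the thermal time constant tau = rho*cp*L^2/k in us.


Step 1: Convert L to m: L = 325e-6 m
Step 2: L^2 = (325e-6)^2 = 1.05625e-07 m^2
Step 3: tau = 3100 * 700 * 1.05625e-07 / 1.4 = 1.6371875e-01 s
Step 4: Convert to microseconds (multiply by 1e6).
tau = 163718.75 us


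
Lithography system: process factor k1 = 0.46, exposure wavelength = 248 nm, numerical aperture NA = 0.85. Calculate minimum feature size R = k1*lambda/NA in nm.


Step 1: Identify values: k1 = 0.46, lambda = 248 nm, NA = 0.85
Step 2: R = k1 * lambda / NA
R = 0.46 * 248 / 0.85
R = 134.2 nm


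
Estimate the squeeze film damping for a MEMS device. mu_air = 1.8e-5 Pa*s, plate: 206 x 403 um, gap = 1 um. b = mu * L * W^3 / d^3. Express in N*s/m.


Step 1: Convert to SI.
L = 206e-6 m, W = 403e-6 m, d = 1e-6 m
Step 2: W^3 = (403e-6)^3 = 6.55e-11 m^3
Step 3: d^3 = (1e-6)^3 = 1.00e-18 m^3
Step 4: b = 1.8e-5 * 206e-6 * 6.55e-11 / 1.00e-18
b = 2.43e-01 N*s/m


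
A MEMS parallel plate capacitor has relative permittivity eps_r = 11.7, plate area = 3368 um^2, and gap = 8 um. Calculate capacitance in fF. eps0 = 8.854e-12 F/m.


Step 1: Convert area to m^2: A = 3368e-12 m^2
Step 2: Convert gap to m: d = 8e-6 m
Step 3: C = eps0 * eps_r * A / d
C = 8.854e-12 * 11.7 * 3368e-12 / 8e-6
Step 4: Convert to fF (multiply by 1e15).
C = 43.61 fF


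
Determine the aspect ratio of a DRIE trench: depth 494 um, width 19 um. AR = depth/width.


Step 1: AR = depth / width
Step 2: AR = 494 / 19
AR = 26.0


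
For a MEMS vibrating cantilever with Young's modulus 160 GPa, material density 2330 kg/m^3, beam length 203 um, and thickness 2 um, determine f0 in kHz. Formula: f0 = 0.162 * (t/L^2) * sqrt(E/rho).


Step 1: Convert units to SI.
t_SI = 2e-6 m, L_SI = 203e-6 m
Step 2: Calculate sqrt(E/rho).
sqrt(160e9 / 2330) = 8286.71 m/s
Step 3: Compute f0.
f0 = 0.162 * 2e-6 / (203e-6)^2 * 8286.71 = 65153.1 Hz = 65.15 kHz


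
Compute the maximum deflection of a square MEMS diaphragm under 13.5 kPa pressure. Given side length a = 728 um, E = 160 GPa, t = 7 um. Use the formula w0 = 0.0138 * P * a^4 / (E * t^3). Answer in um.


Step 1: Convert pressure to compatible units (E is in GPa, so P in GPa).
P = 13.5 kPa = 13.5e-6 GPa
Step 2: Compute numerator: 0.0138 * P * a^4.
a^4 = 728^4 = 280883040256
numerator = 0.0138 * 13.5e-6 * 280883040256 = 5.23285e+04
Step 3: Compute denominator: E * t^3 = 160 * 7^3 = 54880
Step 4: w0 = numerator / denominator = 5.23285e+04 / 54880 = 0.9535 um


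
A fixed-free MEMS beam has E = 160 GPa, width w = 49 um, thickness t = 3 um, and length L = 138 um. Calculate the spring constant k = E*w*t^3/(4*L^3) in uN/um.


Step 1: Convert E to consistent units (1 GPa = 1000 uN/um^2).
E = 160 GPa = 160000 uN/um^2
Step 2: Compute t^3 = 3^3 = 27
Step 3: Compute L^3 = 138^3 = 2628072
Step 4: k = 160000 * 49 * 27 / (4 * 2628072)
k = 20.1364 uN/um


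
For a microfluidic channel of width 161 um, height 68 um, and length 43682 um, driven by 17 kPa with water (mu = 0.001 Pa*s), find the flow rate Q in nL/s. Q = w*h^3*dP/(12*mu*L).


Step 1: Convert all dimensions to SI (meters).
w = 161e-6 m, h = 68e-6 m, L = 43682e-6 m, dP = 17e3 Pa
Step 2: Q = w * h^3 * dP / (12 * mu * L)
Q = 161e-6 * (68e-6)^3 * 17e3 / (12 * 0.001 * 43682e-6) = 1.64179064e-09 m^3/s
Step 3: Convert Q from m^3/s to nL/s (1 m^3 = 1e12 nL, so multiply by 1e12).
Q = 1641.791 nL/s


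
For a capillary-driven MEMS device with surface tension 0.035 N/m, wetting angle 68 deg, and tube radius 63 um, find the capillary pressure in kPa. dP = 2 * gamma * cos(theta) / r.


Step 1: cos(68 deg) = 0.3746
Step 2: Convert r to m: r = 63e-6 m
Step 3: dP = 2 * 0.035 * 0.3746 / 63e-6 = 416.2 Pa
Step 4: Convert Pa to kPa (divide by 1000).
dP = 0.42 kPa


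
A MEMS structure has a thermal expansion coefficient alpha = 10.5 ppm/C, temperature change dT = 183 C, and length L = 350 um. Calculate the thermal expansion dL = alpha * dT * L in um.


Step 1: Convert CTE: alpha = 10.5 ppm/C = 10.5e-6 /C
Step 2: dL = 10.5e-6 * 183 * 350
dL = 0.6725 um


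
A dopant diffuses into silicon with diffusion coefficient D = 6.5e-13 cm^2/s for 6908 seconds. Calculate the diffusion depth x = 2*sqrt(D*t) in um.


Step 1: Compute D*t = 6.5e-13 * 6908 = 4.4902e-09 cm^2
Step 2: sqrt(D*t) = 6.7009e-05 cm
Step 3: x = 2 * 6.7009e-05 cm = 1.34018e-04 cm
Step 4: Convert to um (1 cm = 1e4 um): x = 1.34 um


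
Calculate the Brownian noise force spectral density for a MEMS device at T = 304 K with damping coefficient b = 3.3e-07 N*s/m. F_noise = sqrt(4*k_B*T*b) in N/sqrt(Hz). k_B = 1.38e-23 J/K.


Step 1: Compute 4 * k_B * T * b
= 4 * 1.38e-23 * 304 * 3.3e-07
= 5.5377e-27 N^2/Hz
Step 2: F_noise = sqrt(5.5377e-27)
F_noise = 7.44e-14 N/sqrt(Hz)


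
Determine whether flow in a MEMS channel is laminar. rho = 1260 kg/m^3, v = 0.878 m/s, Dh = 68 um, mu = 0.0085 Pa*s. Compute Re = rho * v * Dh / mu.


Step 1: Convert Dh to meters: Dh = 68e-6 m
Step 2: Re = rho * v * Dh / mu
Re = 1260 * 0.878 * 68e-6 / 0.0085
Re = 8.85
Since Re = 8.85 is below ~2300, the flow is laminar.


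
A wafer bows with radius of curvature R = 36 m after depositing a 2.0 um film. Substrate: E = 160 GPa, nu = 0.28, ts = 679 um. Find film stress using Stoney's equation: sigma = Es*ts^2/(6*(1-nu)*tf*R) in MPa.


Step 1: Compute numerator: Es * ts^2 = 160 * 679^2 = 73766560 (GPa*um^2)
Step 2: Compute denominator (R in um): 6*(1-nu)*tf*R = 6*0.72*2.0*36e6 = 311040000.0 (um^2)
Step 3: sigma (GPa) = 73766560 / 311040000.0 = 2.37161e-01 GPa
Step 4: Convert to MPa (x1000): sigma = 237.2 MPa


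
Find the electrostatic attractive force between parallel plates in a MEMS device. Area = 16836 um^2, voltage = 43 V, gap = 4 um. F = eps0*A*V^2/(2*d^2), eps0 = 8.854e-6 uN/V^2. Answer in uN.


Step 1: Identify parameters.
eps0 = 8.854e-6 uN/V^2, A = 16836 um^2, V = 43 V, d = 4 um
Step 2: Compute V^2 = 43^2 = 1849
Step 3: Compute d^2 = 4^2 = 16
Step 4: F = 0.5 * 8.854e-6 * 16836 * 1849 / 16
F = 8.613 uN


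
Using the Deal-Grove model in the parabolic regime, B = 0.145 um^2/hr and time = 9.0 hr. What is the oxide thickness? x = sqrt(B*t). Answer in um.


Step 1: Compute B*t = 0.145 * 9.0 = 1.305
Step 2: x = sqrt(1.305)
x = 1.142 um


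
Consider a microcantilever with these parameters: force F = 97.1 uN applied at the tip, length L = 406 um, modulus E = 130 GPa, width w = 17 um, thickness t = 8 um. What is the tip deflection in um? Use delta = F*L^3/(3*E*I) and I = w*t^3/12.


Step 1: Calculate the second moment of area.
I = w * t^3 / 12 = 17 * 8^3 / 12 = 725.3333 um^4
Step 2: Convert E to consistent units (1 GPa = 1000 uN/um^2).
E = 130 GPa = 130000 uN/um^2
Step 3: Calculate tip deflection.
delta = F * L^3 / (3 * E * I)
delta = 97.1 * 406^3 / (3 * 130000 * 725.3333)
delta = 22.9718 um


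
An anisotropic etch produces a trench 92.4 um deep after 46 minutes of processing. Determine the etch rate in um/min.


Step 1: Etch rate = depth / time
Step 2: rate = 92.4 / 46
rate = 2.009 um/min


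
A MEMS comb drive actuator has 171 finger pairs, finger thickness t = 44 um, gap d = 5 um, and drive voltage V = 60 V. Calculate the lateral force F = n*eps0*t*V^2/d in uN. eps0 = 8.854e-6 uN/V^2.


Step 1: Parameters: n=171, eps0=8.854e-6 uN/V^2, t=44 um, V=60 V, d=5 um
Step 2: V^2 = 3600
Step 3: F = 171 * 8.854e-6 * 44 * 3600 / 5
F = 47.965 uN


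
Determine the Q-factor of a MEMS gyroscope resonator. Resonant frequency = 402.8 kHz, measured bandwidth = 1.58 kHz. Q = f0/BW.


Step 1: Q = f0 / bandwidth
Step 2: Q = 402.8 / 1.58
Q = 254.9


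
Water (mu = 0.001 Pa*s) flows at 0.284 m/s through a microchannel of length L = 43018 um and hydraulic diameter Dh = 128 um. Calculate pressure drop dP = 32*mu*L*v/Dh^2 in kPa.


Step 1: Convert to SI: L = 43018e-6 m, Dh = 128e-6 m
Step 2: dP = 32 * 0.001 * 43018e-6 * 0.284 / (128e-6)^2
Step 3: dP = 23861.55 Pa
Step 4: Convert to kPa: dP = 23.86 kPa


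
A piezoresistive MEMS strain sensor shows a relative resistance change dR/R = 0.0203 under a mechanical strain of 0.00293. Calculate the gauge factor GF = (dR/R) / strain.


Step 1: Identify values.
dR/R = 0.0203, strain = 0.00293
Step 2: GF = (dR/R) / strain = 0.0203 / 0.00293
GF = 6.9


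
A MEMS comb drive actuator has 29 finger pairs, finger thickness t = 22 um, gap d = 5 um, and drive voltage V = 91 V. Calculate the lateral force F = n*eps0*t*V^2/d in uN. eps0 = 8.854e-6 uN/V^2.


Step 1: Parameters: n=29, eps0=8.854e-6 uN/V^2, t=22 um, V=91 V, d=5 um
Step 2: V^2 = 8281
Step 3: F = 29 * 8.854e-6 * 22 * 8281 / 5
F = 9.356 uN


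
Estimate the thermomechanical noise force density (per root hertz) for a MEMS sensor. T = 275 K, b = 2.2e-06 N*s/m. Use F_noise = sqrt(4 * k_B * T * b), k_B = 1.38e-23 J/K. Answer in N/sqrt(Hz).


Step 1: Compute 4 * k_B * T * b
= 4 * 1.38e-23 * 275 * 2.2e-06
= 3.3396e-26 N^2/Hz
Step 2: F_noise = sqrt(3.3396e-26)
F_noise = 1.83e-13 N/sqrt(Hz)


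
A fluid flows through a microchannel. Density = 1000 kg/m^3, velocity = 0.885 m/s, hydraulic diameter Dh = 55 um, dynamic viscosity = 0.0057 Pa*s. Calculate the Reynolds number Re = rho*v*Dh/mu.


Step 1: Convert Dh to meters: Dh = 55e-6 m
Step 2: Re = rho * v * Dh / mu
Re = 1000 * 0.885 * 55e-6 / 0.0057
Re = 8.539


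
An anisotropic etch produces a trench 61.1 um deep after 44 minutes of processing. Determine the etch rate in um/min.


Step 1: Etch rate = depth / time
Step 2: rate = 61.1 / 44
rate = 1.389 um/min


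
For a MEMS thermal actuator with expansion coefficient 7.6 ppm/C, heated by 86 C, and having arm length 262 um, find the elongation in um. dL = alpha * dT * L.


Step 1: Convert CTE: alpha = 7.6 ppm/C = 7.6e-6 /C
Step 2: dL = 7.6e-6 * 86 * 262
dL = 0.1712 um


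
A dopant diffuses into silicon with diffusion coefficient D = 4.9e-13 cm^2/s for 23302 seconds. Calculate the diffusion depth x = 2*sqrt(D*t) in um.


Step 1: Compute D*t = 4.9e-13 * 23302 = 1.141798e-08 cm^2
Step 2: sqrt(D*t) = 1.06855e-04 cm
Step 3: x = 2 * 1.06855e-04 cm = 2.1371e-04 cm
Step 4: Convert to um (1 cm = 1e4 um): x = 2.137 um


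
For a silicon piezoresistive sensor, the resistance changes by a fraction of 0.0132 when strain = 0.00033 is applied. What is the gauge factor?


Step 1: Identify values.
dR/R = 0.0132, strain = 0.00033
Step 2: GF = (dR/R) / strain = 0.0132 / 0.00033
GF = 40.0


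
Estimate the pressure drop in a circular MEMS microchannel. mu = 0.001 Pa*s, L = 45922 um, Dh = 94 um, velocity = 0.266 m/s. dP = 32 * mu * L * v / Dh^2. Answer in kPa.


Step 1: Convert to SI: L = 45922e-6 m, Dh = 94e-6 m
Step 2: dP = 32 * 0.001 * 45922e-6 * 0.266 / (94e-6)^2
Step 3: dP = 44238.12 Pa
Step 4: Convert to kPa: dP = 44.24 kPa


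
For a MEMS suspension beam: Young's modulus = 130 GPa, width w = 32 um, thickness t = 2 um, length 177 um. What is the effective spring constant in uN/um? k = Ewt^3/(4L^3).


Step 1: Convert E to consistent units (1 GPa = 1000 uN/um^2).
E = 130 GPa = 130000 uN/um^2
Step 2: Compute t^3 = 2^3 = 8
Step 3: Compute L^3 = 177^3 = 5545233
Step 4: k = 130000 * 32 * 8 / (4 * 5545233)
k = 1.5004 uN/um


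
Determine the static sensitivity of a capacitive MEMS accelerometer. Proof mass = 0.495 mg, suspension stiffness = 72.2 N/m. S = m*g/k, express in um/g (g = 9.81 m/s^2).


Step 1: Convert mass: m = 0.495 mg = 4.95e-07 kg
Step 2: S = m * g / k = 4.95e-07 * 9.81 / 72.2
Step 3: S = 6.73e-08 m/g
Step 4: Convert to um/g: S = 0.067 um/g


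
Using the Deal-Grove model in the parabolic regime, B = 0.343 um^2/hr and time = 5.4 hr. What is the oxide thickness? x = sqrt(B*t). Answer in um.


Step 1: Compute B*t = 0.343 * 5.4 = 1.8522
Step 2: x = sqrt(1.8522)
x = 1.361 um


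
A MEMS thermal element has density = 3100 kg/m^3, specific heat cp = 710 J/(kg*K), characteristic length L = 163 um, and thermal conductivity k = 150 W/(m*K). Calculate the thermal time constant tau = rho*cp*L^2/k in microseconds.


Step 1: Convert L to m: L = 163e-6 m
Step 2: L^2 = (163e-6)^2 = 2.6569e-08 m^2
Step 3: tau = 3100 * 710 * 2.6569e-08 / 150 = 3.8985579e-04 s
Step 4: Convert to microseconds (multiply by 1e6).
tau = 389.856 us


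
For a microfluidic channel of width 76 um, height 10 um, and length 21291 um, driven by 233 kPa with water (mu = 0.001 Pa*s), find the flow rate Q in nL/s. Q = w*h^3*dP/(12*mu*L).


Step 1: Convert all dimensions to SI (meters).
w = 76e-6 m, h = 10e-6 m, L = 21291e-6 m, dP = 233e3 Pa
Step 2: Q = w * h^3 * dP / (12 * mu * L)
Q = 76e-6 * (10e-6)^3 * 233e3 / (12 * 0.001 * 21291e-6) = 6.930941e-11 m^3/s
Step 3: Convert Q from m^3/s to nL/s (1 m^3 = 1e12 nL, so multiply by 1e12).
Q = 69.309 nL/s


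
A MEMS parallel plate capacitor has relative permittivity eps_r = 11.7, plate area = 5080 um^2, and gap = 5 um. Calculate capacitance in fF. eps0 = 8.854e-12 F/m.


Step 1: Convert area to m^2: A = 5080e-12 m^2
Step 2: Convert gap to m: d = 5e-6 m
Step 3: C = eps0 * eps_r * A / d
C = 8.854e-12 * 11.7 * 5080e-12 / 5e-6
Step 4: Convert to fF (multiply by 1e15).
C = 105.25 fF


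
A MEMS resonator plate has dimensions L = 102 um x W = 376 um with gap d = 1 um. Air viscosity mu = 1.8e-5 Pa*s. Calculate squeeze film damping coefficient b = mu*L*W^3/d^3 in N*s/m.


Step 1: Convert to SI.
L = 102e-6 m, W = 376e-6 m, d = 1e-6 m
Step 2: W^3 = (376e-6)^3 = 5.32e-11 m^3
Step 3: d^3 = (1e-6)^3 = 1.00e-18 m^3
Step 4: b = 1.8e-5 * 102e-6 * 5.32e-11 / 1.00e-18
b = 9.76e-02 N*s/m


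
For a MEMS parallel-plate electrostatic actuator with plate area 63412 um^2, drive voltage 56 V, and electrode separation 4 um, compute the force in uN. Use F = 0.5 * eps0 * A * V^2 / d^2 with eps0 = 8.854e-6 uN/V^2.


Step 1: Identify parameters.
eps0 = 8.854e-6 uN/V^2, A = 63412 um^2, V = 56 V, d = 4 um
Step 2: Compute V^2 = 56^2 = 3136
Step 3: Compute d^2 = 4^2 = 16
Step 4: F = 0.5 * 8.854e-6 * 63412 * 3136 / 16
F = 55.022 uN


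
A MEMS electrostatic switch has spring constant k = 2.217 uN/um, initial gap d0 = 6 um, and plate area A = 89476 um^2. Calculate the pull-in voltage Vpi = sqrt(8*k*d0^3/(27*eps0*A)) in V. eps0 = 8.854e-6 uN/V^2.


Step 1: Compute numerator: 8 * k * d0^3 = 8 * 2.217 * 6^3 = 3830.976
Step 2: Compute denominator: 27 * eps0 * A = 27 * 8.854e-6 * 89476 = 21.389954
Step 3: Vpi = sqrt(3830.976 / 21.389954)
Vpi = 13.38 V


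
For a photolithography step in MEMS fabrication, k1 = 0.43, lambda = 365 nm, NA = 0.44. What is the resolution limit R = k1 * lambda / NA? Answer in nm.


Step 1: Identify values: k1 = 0.43, lambda = 365 nm, NA = 0.44
Step 2: R = k1 * lambda / NA
R = 0.43 * 365 / 0.44
R = 356.7 nm


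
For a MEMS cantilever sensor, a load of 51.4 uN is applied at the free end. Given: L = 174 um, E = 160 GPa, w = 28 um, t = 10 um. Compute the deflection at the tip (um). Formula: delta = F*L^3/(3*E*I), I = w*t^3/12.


Step 1: Calculate the second moment of area.
I = w * t^3 / 12 = 28 * 10^3 / 12 = 2333.3333 um^4
Step 2: Convert E to consistent units (1 GPa = 1000 uN/um^2).
E = 160 GPa = 160000 uN/um^2
Step 3: Calculate tip deflection.
delta = F * L^3 / (3 * E * I)
delta = 51.4 * 174^3 / (3 * 160000 * 2333.3333)
delta = 0.2418 um


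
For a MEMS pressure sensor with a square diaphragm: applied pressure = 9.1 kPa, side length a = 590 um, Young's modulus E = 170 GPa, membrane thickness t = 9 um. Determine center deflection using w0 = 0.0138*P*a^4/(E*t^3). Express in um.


Step 1: Convert pressure to compatible units (E is in GPa, so P in GPa).
P = 9.1 kPa = 9.1e-6 GPa
Step 2: Compute numerator: 0.0138 * P * a^4.
a^4 = 590^4 = 121173610000
numerator = 0.0138 * 9.1e-6 * 121173610000 = 1.5217e+04
Step 3: Compute denominator: E * t^3 = 170 * 9^3 = 123930
Step 4: w0 = numerator / denominator = 1.5217e+04 / 123930 = 0.1228 um


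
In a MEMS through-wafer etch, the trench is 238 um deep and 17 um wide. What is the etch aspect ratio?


Step 1: AR = depth / width
Step 2: AR = 238 / 17
AR = 14.0


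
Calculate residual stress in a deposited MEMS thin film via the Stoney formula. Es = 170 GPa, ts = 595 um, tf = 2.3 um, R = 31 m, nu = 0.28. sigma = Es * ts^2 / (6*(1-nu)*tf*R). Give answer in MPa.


Step 1: Compute numerator: Es * ts^2 = 170 * 595^2 = 60184250 (GPa*um^2)
Step 2: Compute denominator (R in um): 6*(1-nu)*tf*R = 6*0.72*2.3*31e6 = 308016000.0 (um^2)
Step 3: sigma (GPa) = 60184250 / 308016000.0 = 1.95393e-01 GPa
Step 4: Convert to MPa (x1000): sigma = 195.4 MPa
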